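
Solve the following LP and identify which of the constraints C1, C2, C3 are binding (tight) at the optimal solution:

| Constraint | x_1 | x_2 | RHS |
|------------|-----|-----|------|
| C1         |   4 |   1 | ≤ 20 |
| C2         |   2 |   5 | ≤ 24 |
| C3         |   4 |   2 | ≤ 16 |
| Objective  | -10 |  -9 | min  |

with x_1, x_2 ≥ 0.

At x_1 = 2, x_2 = 4, compute slack b - a·x for each constraint:
  C1: 20 − 12 = 8  (slack)
  C2: 24 − 24 = 0  (binding)
  C3: 16 − 16 = 0  (binding)

Optimal: x_1 = 2, x_2 = 4
Binding: C2, C3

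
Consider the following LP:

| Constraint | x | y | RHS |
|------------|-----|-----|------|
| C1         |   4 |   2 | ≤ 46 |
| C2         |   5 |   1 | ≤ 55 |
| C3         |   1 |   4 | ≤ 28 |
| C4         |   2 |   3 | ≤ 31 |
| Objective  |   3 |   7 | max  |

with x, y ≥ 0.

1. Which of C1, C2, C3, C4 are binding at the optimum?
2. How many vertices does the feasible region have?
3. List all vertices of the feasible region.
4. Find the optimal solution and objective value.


1. C3, C4
2. 6
3. (0, 0), (11, 0), (10.67, 1.667), (9.5, 4), (8, 5), (0, 7)
4. x = 8, y = 5, z = 59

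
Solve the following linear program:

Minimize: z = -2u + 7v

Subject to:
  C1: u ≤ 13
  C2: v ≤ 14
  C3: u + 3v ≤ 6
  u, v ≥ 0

Evaluate the objective at each vertex of the feasible region:
  z(0, 0) = 0
  z(6, 0) = -12  ←
  z(0, 2) = 14
The minimum is at u = 6, v = 0.

u = 6, v = 0, z = -12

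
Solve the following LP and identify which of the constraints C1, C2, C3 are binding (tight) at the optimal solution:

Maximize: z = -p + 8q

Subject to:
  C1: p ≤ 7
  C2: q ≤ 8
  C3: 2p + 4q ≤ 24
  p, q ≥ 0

At p = 0, q = 6, compute slack b - a·x for each constraint:
  C1: 7 − 0 = 7  (slack)
  C2: 8 − 6 = 2  (slack)
  C3: 24 − 24 = 0  (binding)

Optimal: p = 0, q = 6
Binding: C3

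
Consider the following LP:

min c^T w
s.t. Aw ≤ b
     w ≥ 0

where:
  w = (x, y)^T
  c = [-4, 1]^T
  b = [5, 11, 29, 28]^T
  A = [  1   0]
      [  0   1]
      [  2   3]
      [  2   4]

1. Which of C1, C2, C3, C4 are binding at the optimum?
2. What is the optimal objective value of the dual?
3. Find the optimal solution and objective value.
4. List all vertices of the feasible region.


1. C1
2. -20
3. x = 5, y = 0, z = -20
4. (0, 0), (5, 0), (5, 4.5), (0, 7)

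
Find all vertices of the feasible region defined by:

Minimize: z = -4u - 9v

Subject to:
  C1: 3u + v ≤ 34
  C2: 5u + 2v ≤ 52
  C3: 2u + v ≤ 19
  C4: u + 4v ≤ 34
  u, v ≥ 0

(0, 0), (9.5, 0), (6, 7), (0, 8.5)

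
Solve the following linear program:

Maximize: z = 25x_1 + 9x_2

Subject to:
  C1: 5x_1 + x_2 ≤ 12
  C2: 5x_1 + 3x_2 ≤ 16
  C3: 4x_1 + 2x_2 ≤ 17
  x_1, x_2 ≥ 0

Evaluate the objective at each vertex of the feasible region:
  z(0, 0) = 0
  z(2.4, 0) = 60
  z(2, 2) = 68  ←
  z(0, 5.333) = 48
The maximum is at x_1 = 2, x_2 = 2.

x_1 = 2, x_2 = 2, z = 68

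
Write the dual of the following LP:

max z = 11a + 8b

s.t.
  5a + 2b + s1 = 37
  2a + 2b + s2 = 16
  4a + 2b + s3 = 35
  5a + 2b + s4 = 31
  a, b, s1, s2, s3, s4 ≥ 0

Primal max cᵀx s.t. Ax ≤ b, x ≥ 0  →  Dual min bᵀy s.t. Aᵀy ≥ c, y ≥ 0.

Minimize: z = 37y1 + 16y2 + 35y3 + 31y4

Subject to:
  5y1 + 2y2 + 4y3 + 5y4 ≥ 11
  2y1 + 2y2 + 2y3 + 2y4 ≥ 8
  y1, y2, y3, y4 ≥ 0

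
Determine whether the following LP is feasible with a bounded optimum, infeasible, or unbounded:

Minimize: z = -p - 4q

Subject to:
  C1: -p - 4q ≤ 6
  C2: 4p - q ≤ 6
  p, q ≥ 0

Unbounded (objective can decrease without bound)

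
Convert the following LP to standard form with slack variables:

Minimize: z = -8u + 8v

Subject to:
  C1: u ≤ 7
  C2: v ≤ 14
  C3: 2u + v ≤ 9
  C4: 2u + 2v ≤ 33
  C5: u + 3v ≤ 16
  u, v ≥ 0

min z = -8u + 8v

s.t.
  u + s1 = 7
  v + s2 = 14
  2u + v + s3 = 9
  2u + 2v + s4 = 33
  u + 3v + s5 = 16
  u, v, s1, s2, s3, s4, s5 ≥ 0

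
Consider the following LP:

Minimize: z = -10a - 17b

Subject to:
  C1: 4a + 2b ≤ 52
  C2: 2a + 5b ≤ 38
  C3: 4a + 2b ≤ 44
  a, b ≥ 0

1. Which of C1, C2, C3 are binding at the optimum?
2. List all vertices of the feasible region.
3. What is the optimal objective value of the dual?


1. C2, C3
2. (0, 0), (11, 0), (9, 4), (0, 7.6)
3. -158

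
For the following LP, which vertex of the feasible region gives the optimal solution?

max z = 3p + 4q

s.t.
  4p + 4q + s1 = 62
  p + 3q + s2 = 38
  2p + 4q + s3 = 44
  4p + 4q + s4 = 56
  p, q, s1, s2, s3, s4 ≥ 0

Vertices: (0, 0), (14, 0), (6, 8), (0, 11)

Evaluate the objective at each vertex of the feasible region:
  z(0, 0) = 0
  z(14, 0) = 42
  z(6, 8) = 50  ←
  z(0, 11) = 44
The maximum is at p = 6, q = 8.

(6, 8)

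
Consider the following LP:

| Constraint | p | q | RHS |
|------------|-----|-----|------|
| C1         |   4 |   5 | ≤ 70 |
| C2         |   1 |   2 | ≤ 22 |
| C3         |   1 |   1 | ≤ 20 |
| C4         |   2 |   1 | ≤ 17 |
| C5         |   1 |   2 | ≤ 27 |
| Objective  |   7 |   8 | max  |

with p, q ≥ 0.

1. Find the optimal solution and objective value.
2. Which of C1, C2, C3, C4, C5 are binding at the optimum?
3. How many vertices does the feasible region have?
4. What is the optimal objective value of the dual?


1. p = 4, q = 9, z = 100
2. C2, C4
3. 4
4. 100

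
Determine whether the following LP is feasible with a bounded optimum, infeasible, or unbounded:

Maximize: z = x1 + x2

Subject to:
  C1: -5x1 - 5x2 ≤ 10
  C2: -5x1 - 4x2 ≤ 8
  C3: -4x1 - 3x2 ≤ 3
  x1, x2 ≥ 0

Unbounded (objective can increase without bound)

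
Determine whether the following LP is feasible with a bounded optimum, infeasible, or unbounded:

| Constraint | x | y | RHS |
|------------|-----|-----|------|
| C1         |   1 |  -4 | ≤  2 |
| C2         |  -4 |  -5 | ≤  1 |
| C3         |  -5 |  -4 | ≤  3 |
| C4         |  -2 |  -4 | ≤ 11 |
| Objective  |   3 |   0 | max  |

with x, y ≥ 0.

Unbounded (objective can increase without bound)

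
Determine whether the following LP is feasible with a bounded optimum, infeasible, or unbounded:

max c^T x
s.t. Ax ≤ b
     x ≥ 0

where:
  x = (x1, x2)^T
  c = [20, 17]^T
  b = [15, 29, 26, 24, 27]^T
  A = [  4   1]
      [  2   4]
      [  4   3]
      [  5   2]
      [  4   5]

Feasible with a bounded optimal solution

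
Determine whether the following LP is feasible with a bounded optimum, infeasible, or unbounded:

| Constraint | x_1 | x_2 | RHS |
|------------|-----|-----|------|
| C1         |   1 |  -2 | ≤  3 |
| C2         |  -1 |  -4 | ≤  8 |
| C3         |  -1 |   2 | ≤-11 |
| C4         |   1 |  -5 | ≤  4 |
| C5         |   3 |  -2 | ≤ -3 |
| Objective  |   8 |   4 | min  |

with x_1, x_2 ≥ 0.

Infeasible (no feasible solution exists)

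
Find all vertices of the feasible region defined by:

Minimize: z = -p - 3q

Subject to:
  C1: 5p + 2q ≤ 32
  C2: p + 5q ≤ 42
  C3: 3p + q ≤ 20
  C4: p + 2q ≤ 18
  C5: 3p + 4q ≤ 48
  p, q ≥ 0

(0, 0), (6.4, 0), (3.5, 7.25), (2, 8), (0, 8.4)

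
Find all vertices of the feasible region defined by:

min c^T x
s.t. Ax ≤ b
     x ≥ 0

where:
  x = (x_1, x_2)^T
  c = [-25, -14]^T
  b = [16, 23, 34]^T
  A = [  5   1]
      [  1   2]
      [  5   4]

(0, 0), (3.2, 0), (2, 6), (0, 8.5)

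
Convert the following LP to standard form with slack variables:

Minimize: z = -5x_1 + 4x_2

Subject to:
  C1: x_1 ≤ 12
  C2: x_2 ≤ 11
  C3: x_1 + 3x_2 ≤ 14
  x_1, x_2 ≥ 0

min z = -5x_1 + 4x_2

s.t.
  x_1 + s1 = 12
  x_2 + s2 = 11
  x_1 + 3x_2 + s3 = 14
  x_1, x_2, s1, s2, s3 ≥ 0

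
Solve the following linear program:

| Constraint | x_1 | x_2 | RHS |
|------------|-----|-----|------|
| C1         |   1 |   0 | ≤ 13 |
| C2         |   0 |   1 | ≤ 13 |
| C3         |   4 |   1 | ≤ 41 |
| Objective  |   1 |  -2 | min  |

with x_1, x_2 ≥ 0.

Evaluate the objective at each vertex of the feasible region:
  z(0, 0) = 0
  z(10.25, 0) = 10.25
  z(7, 13) = -19
  z(0, 13) = -26  ←
The minimum is at x_1 = 0, x_2 = 13.

x_1 = 0, x_2 = 13, z = -26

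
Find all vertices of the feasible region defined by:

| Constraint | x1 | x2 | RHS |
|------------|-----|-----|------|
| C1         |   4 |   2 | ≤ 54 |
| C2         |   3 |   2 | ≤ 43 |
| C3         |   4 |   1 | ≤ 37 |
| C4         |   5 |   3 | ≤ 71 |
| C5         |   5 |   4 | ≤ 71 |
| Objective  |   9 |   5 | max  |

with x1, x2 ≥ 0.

(0, 0), (9.25, 0), (7, 9), (0, 17.75)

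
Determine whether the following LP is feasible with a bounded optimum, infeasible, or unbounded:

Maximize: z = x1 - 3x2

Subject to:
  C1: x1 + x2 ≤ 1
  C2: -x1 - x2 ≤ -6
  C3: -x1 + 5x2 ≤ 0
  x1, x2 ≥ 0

Infeasible (no feasible solution exists)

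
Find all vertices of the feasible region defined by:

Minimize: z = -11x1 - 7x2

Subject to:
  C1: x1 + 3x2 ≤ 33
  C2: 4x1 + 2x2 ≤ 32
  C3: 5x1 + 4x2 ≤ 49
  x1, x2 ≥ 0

(0, 0), (8, 0), (5, 6), (1.364, 10.55), (0, 11)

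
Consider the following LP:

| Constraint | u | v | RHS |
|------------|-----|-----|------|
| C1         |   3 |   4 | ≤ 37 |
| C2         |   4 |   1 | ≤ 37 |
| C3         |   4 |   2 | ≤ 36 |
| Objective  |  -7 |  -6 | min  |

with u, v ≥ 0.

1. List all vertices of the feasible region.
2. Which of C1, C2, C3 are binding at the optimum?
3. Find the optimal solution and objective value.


1. (0, 0), (9, 0), (7, 4), (0, 9.25)
2. C1, C3
3. u = 7, v = 4, z = -73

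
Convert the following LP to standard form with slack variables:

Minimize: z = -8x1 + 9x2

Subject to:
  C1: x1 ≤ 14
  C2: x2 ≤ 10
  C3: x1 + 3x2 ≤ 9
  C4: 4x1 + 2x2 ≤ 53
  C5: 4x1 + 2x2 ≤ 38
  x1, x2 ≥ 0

min z = -8x1 + 9x2

s.t.
  x1 + s1 = 14
  x2 + s2 = 10
  x1 + 3x2 + s3 = 9
  4x1 + 2x2 + s4 = 53
  4x1 + 2x2 + s5 = 38
  x1, x2, s1, s2, s3, s4, s5 ≥ 0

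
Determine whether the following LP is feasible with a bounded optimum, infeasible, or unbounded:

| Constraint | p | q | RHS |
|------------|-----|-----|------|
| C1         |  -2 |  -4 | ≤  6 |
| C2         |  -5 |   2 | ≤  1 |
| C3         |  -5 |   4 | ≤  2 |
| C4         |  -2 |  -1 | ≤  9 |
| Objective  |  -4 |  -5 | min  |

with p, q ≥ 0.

Unbounded (objective can decrease without bound)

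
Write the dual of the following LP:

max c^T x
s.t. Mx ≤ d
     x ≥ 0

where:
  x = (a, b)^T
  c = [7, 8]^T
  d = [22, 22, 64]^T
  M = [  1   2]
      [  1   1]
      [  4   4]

Primal max cᵀx s.t. Ax ≤ b, x ≥ 0  →  Dual min bᵀy s.t. Aᵀy ≥ c, y ≥ 0.

Minimize: z = 22y1 + 22y2 + 64y3

Subject to:
  y1 + y2 + 4y3 ≥ 7
  2y1 + y2 + 4y3 ≥ 8
  y1, y2, y3 ≥ 0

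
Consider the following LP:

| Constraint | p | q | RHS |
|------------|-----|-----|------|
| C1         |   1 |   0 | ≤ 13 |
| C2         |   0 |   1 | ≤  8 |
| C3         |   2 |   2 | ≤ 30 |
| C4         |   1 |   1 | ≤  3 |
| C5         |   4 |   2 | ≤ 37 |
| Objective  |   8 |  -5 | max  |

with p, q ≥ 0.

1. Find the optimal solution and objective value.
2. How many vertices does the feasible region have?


1. p = 3, q = 0, z = 24
2. 3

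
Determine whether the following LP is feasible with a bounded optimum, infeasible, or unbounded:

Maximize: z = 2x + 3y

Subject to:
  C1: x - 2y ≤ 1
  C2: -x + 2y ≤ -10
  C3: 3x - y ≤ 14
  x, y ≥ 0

Infeasible (no feasible solution exists)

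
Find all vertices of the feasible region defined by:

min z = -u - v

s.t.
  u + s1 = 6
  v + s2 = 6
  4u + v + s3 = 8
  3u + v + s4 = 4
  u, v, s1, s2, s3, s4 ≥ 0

(0, 0), (1.333, 0), (0, 4)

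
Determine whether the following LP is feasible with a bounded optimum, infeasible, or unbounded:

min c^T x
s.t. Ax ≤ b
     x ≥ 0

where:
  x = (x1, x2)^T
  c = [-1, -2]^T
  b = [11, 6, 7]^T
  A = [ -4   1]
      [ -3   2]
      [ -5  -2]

Unbounded (objective can decrease without bound)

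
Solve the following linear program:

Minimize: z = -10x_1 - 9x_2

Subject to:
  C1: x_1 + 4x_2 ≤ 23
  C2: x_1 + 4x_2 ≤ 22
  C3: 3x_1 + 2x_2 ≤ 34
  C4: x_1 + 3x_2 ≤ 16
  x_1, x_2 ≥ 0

Evaluate the objective at each vertex of the feasible region:
  z(0, 0) = 0
  z(11.33, 0) = -113.3
  z(10, 2) = -118  ←
  z(0, 5.333) = -48
The minimum is at x_1 = 10, x_2 = 2.

x_1 = 10, x_2 = 2, z = -118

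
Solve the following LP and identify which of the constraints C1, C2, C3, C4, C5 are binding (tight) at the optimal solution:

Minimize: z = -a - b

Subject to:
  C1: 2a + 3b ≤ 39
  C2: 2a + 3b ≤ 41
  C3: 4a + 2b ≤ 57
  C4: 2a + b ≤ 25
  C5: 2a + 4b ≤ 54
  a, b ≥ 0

At a = 9, b = 7, compute slack b - a·x for each constraint:
  C1: 39 − 39 = 0  (binding)
  C2: 41 − 39 = 2  (slack)
  C3: 57 − 50 = 7  (slack)
  C4: 25 − 25 = 0  (binding)
  C5: 54 − 46 = 8  (slack)

Optimal: a = 9, b = 7
Binding: C1, C4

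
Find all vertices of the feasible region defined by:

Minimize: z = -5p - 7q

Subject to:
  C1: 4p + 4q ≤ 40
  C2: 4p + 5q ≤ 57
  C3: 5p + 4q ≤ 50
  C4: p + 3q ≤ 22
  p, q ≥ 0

(0, 0), (10, 0), (4, 6), (0, 7.333)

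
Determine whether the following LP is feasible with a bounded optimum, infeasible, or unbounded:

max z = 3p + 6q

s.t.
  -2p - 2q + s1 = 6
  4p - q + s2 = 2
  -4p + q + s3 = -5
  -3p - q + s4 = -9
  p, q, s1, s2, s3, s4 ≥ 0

Infeasible (no feasible solution exists)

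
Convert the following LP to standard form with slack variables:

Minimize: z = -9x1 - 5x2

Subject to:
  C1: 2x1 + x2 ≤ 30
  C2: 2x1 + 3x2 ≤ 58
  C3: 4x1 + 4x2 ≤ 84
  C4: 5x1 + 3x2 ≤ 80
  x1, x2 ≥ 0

min z = -9x1 - 5x2

s.t.
  2x1 + x2 + s1 = 30
  2x1 + 3x2 + s2 = 58
  4x1 + 4x2 + s3 = 84
  5x1 + 3x2 + s4 = 80
  x1, x2, s1, s2, s3, s4 ≥ 0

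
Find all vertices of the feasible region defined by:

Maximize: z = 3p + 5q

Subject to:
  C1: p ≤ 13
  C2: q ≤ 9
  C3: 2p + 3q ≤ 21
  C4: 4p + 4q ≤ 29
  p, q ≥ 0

(0, 0), (7.25, 0), (0.75, 6.5), (0, 7)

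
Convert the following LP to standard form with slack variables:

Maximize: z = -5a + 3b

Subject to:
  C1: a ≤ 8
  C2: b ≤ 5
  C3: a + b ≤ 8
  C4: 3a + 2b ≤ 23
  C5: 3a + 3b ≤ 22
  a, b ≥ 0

max z = -5a + 3b

s.t.
  a + s1 = 8
  b + s2 = 5
  a + b + s3 = 8
  3a + 2b + s4 = 23
  3a + 3b + s5 = 22
  a, b, s1, s2, s3, s4, s5 ≥ 0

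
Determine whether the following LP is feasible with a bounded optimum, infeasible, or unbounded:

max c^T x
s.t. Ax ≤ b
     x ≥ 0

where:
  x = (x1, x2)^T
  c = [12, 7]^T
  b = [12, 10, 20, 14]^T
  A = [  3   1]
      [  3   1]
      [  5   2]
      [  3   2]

Feasible with a bounded optimal solution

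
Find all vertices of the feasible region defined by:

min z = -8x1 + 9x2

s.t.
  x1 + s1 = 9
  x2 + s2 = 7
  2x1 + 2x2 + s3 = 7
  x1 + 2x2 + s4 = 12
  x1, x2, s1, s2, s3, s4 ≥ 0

(0, 0), (3.5, 0), (0, 3.5)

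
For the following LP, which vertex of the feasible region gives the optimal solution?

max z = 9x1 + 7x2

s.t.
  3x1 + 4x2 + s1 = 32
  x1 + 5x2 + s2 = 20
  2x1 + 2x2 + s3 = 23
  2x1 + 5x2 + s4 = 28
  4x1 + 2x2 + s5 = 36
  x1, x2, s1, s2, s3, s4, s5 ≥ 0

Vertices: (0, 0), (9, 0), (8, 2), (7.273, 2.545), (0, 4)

Evaluate the objective at each vertex of the feasible region:
  z(0, 0) = 0
  z(9, 0) = 81
  z(8, 2) = 86  ←
  z(7.273, 2.545) = 83.27
  z(0, 4) = 28
The maximum is at x1 = 8, x2 = 2.

(8, 2)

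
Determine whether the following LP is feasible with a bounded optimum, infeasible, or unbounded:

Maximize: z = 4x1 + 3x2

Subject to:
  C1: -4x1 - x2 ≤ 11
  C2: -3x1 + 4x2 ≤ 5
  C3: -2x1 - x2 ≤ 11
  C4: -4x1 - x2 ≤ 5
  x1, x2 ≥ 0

Unbounded (objective can increase without bound)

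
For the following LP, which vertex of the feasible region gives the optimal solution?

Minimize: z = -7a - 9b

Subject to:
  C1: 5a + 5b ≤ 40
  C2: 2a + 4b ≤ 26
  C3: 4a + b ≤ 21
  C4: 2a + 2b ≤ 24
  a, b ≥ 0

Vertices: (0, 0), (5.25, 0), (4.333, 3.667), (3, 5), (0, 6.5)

Evaluate the objective at each vertex of the feasible region:
  z(0, 0) = 0
  z(5.25, 0) = -36.75
  z(4.333, 3.667) = -63.33
  z(3, 5) = -66  ←
  z(0, 6.5) = -58.5
The minimum is at a = 3, b = 5.

(3, 5)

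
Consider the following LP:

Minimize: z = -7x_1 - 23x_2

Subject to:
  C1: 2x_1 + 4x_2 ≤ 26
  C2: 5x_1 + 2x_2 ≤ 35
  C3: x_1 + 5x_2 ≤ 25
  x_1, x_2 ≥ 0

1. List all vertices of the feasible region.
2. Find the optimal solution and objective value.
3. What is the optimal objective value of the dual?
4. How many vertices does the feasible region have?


1. (0, 0), (7, 0), (5.5, 3.75), (5, 4), (0, 5)
2. x_1 = 5, x_2 = 4, z = -127
3. -127
4. 5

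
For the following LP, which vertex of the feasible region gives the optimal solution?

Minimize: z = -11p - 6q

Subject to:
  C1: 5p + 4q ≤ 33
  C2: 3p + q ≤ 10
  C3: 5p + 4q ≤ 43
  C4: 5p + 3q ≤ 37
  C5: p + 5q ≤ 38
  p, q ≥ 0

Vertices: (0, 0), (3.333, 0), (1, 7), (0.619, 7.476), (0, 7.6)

Evaluate the objective at each vertex of the feasible region:
  z(0, 0) = 0
  z(3.333, 0) = -36.67
  z(1, 7) = -53  ←
  z(0.619, 7.476) = -51.67
  z(0, 7.6) = -45.6
The minimum is at p = 1, q = 7.

(1, 7)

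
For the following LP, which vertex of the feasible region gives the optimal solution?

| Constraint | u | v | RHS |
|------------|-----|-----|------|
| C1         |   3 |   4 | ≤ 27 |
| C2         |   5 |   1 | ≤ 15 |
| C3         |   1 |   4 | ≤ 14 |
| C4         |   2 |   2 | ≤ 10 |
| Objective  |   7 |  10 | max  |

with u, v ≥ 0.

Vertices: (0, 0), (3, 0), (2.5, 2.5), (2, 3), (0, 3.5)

Evaluate the objective at each vertex of the feasible region:
  z(0, 0) = 0
  z(3, 0) = 21
  z(2.5, 2.5) = 42.5
  z(2, 3) = 44  ←
  z(0, 3.5) = 35
The maximum is at u = 2, v = 3.

(2, 3)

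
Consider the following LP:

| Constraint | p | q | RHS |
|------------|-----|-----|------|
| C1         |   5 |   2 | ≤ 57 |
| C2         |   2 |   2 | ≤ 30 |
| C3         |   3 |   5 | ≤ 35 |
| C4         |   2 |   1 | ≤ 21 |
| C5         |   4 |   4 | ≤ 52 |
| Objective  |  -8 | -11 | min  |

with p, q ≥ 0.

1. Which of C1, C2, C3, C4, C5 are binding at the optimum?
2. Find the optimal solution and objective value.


1. C3, C4
2. p = 10, q = 1, z = -91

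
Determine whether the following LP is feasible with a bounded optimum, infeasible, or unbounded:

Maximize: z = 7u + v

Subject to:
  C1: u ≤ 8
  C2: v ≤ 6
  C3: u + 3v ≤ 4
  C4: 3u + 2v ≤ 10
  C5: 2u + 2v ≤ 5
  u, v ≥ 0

Feasible with a bounded optimal solution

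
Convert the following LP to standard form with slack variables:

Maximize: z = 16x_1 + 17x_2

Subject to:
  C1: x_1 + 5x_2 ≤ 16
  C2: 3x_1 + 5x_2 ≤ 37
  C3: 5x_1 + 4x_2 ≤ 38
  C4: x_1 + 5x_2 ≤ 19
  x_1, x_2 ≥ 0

max z = 16x_1 + 17x_2

s.t.
  x_1 + 5x_2 + s1 = 16
  3x_1 + 5x_2 + s2 = 37
  5x_1 + 4x_2 + s3 = 38
  x_1 + 5x_2 + s4 = 19
  x_1, x_2, s1, s2, s3, s4 ≥ 0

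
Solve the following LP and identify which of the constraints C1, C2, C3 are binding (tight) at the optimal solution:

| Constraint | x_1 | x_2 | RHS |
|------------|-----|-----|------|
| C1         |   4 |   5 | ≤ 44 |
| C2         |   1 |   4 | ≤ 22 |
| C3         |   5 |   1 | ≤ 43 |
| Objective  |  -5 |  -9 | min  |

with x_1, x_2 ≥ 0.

At x_1 = 6, x_2 = 4, compute slack b - a·x for each constraint:
  C1: 44 − 44 = 0  (binding)
  C2: 22 − 22 = 0  (binding)
  C3: 43 − 34 = 9  (slack)

Optimal: x_1 = 6, x_2 = 4
Binding: C1, C2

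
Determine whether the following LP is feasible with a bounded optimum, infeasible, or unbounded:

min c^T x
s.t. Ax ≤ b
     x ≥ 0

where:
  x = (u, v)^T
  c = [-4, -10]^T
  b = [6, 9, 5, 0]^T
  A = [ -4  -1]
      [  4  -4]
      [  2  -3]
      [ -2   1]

Unbounded (objective can decrease without bound)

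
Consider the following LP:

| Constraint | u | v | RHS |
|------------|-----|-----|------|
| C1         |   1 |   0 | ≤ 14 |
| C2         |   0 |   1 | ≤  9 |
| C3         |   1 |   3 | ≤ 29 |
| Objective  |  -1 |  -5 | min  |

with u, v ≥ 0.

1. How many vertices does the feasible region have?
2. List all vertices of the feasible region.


1. 5
2. (0, 0), (14, 0), (14, 5), (2, 9), (0, 9)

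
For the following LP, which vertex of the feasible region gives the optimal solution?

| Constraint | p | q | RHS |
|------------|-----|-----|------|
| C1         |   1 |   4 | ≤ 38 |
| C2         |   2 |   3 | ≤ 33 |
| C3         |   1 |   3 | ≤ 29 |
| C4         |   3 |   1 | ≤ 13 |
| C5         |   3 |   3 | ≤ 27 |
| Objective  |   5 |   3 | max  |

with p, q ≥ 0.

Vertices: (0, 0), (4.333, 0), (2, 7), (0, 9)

Evaluate the objective at each vertex of the feasible region:
  z(0, 0) = 0
  z(4.333, 0) = 21.67
  z(2, 7) = 31  ←
  z(0, 9) = 27
The maximum is at p = 2, q = 7.

(2, 7)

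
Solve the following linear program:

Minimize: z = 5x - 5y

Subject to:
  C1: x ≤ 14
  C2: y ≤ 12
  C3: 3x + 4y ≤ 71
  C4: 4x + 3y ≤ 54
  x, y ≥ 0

Evaluate the objective at each vertex of the feasible region:
  z(0, 0) = 0
  z(13.5, 0) = 67.5
  z(4.5, 12) = -37.5
  z(0, 12) = -60  ←
The minimum is at x = 0, y = 12.

x = 0, y = 12, z = -60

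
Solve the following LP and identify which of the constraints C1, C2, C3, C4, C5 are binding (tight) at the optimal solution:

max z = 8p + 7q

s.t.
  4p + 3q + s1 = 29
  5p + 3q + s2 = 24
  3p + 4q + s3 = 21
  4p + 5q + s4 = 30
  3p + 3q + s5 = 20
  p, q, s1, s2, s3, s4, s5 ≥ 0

At p = 3, q = 3, compute slack b - a·x for each constraint:
  C1: 29 − 21 = 8  (slack)
  C2: 24 − 24 = 0  (binding)
  C3: 21 − 21 = 0  (binding)
  C4: 30 − 27 = 3  (slack)
  C5: 20 − 18 = 2  (slack)

Optimal: p = 3, q = 3
Binding: C2, C3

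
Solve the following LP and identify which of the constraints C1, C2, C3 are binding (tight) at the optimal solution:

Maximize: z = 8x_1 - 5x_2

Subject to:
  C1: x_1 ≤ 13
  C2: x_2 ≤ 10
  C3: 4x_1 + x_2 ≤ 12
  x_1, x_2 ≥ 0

At x_1 = 3, x_2 = 0, compute slack b - a·x for each constraint:
  C1: 13 − 3 = 10  (slack)
  C2: 10 − 0 = 10  (slack)
  C3: 12 − 12 = 0  (binding)

Optimal: x_1 = 3, x_2 = 0
Binding: C3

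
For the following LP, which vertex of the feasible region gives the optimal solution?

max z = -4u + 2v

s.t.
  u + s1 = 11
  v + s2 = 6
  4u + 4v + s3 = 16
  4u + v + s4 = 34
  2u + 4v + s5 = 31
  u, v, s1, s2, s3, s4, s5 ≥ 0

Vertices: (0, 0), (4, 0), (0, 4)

Evaluate the objective at each vertex of the feasible region:
  z(0, 0) = 0
  z(4, 0) = -16
  z(0, 4) = 8  ←
The maximum is at u = 0, v = 4.

(0, 4)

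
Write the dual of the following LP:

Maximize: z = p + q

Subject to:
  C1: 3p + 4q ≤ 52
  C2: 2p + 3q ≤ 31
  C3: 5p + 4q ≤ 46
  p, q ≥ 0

Primal max cᵀx s.t. Ax ≤ b, x ≥ 0  →  Dual min bᵀy s.t. Aᵀy ≥ c, y ≥ 0.

Minimize: z = 52y1 + 31y2 + 46y3

Subject to:
  3y1 + 2y2 + 5y3 ≥ 1
  4y1 + 3y2 + 4y3 ≥ 1
  y1, y2, y3 ≥ 0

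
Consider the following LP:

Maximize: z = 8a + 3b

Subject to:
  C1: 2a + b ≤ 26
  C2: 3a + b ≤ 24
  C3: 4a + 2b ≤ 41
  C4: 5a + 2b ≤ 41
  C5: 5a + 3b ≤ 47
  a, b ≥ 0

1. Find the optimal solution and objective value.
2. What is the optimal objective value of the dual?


1. a = 7, b = 3, z = 65
2. 65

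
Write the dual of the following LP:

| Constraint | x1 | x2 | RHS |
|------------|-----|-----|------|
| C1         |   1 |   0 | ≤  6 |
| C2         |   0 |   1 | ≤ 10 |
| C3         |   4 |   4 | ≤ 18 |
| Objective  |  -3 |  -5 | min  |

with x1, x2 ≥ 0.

Primal min cᵀx s.t. Ax ≤ b, x ≥ 0  →  Dual max −bᵀy s.t. Aᵀy ≥ −c, y ≥ 0.

Maximize: z = -6y1 - 10y2 - 18y3

Subject to:
  y1 + 4y3 ≥ 3
  y2 + 4y3 ≥ 5
  y1, y2, y3 ≥ 0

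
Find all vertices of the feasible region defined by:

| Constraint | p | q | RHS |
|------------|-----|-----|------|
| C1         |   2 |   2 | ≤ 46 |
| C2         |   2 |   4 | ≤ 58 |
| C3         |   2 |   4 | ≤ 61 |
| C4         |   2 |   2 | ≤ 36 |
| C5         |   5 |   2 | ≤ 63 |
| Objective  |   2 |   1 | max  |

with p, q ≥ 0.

(0, 0), (12.6, 0), (9, 9), (7, 11), (0, 14.5)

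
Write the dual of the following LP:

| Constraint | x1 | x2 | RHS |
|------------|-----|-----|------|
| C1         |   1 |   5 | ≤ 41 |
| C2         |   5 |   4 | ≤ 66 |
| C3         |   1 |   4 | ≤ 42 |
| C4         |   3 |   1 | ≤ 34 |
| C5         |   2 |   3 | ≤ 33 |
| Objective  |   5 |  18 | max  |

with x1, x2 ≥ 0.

Primal max cᵀx s.t. Ax ≤ b, x ≥ 0  →  Dual min bᵀy s.t. Aᵀy ≥ c, y ≥ 0.

Minimize: z = 41y1 + 66y2 + 42y3 + 34y4 + 33y5

Subject to:
  y1 + 5y2 + y3 + 3y4 + 2y5 ≥ 5
  5y1 + 4y2 + 4y3 + y4 + 3y5 ≥ 18
  y1, y2, y3, y4, y5 ≥ 0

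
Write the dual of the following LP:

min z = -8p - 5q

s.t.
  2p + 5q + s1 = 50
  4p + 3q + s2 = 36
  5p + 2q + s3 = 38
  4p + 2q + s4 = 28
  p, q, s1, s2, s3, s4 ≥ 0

Primal min cᵀx s.t. Ax ≤ b, x ≥ 0  →  Dual max −bᵀy s.t. Aᵀy ≥ −c, y ≥ 0.

Maximize: z = -50y1 - 36y2 - 38y3 - 28y4

Subject to:
  2y1 + 4y2 + 5y3 + 4y4 ≥ 8
  5y1 + 3y2 + 2y3 + 2y4 ≥ 5
  y1, y2, y3, y4 ≥ 0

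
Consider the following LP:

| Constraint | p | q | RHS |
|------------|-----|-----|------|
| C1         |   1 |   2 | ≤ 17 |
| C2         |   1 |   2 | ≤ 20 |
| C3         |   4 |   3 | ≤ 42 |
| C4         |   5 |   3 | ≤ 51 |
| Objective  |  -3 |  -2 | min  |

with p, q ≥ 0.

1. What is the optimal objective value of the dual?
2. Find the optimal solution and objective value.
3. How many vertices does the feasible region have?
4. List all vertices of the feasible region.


1. -31
2. p = 9, q = 2, z = -31
3. 5
4. (0, 0), (10.2, 0), (9, 2), (6.6, 5.2), (0, 8.5)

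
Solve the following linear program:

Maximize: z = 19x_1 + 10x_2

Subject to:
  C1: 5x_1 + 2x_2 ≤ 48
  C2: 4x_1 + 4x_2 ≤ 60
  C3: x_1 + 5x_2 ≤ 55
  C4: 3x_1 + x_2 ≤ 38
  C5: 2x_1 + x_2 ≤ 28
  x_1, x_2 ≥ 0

Evaluate the objective at each vertex of the feasible region:
  z(0, 0) = 0
  z(9.6, 0) = 182.4
  z(6, 9) = 204  ←
  z(5, 10) = 195
  z(0, 11) = 110
The maximum is at x_1 = 6, x_2 = 9.

x_1 = 6, x_2 = 9, z = 204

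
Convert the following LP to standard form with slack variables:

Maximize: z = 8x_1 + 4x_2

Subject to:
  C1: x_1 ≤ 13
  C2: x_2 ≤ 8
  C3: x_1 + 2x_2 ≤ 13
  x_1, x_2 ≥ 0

max z = 8x_1 + 4x_2

s.t.
  x_1 + s1 = 13
  x_2 + s2 = 8
  x_1 + 2x_2 + s3 = 13
  x_1, x_2, s1, s2, s3 ≥ 0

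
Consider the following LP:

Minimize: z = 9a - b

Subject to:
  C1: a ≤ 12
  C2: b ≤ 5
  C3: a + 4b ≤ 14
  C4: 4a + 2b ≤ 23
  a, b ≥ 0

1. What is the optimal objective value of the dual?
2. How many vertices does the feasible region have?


1. -3.5
2. 4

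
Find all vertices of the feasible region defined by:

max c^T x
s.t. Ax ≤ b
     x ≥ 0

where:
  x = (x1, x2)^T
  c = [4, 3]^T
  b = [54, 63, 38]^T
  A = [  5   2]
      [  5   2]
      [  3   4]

(0, 0), (10.8, 0), (10, 2), (0, 9.5)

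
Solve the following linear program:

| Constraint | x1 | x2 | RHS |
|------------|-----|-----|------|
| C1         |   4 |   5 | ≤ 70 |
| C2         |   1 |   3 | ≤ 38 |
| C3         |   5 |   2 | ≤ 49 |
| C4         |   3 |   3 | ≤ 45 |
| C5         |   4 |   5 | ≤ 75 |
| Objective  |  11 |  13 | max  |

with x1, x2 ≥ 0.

Evaluate the objective at each vertex of the feasible region:
  z(0, 0) = 0
  z(9.8, 0) = 107.8
  z(6.333, 8.667) = 182.3
  z(5, 10) = 185  ←
  z(2.857, 11.71) = 183.7
  z(0, 12.67) = 164.7
The maximum is at x1 = 5, x2 = 10.

x1 = 5, x2 = 10, z = 185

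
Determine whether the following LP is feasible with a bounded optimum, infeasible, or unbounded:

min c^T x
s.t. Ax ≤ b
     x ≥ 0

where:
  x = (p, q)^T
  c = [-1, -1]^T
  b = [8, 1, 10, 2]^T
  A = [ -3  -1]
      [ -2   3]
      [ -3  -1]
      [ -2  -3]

Unbounded (objective can decrease without bound)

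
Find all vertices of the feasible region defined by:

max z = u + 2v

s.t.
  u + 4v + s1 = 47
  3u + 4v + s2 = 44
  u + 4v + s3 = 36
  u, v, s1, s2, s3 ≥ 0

(0, 0), (14.67, 0), (4, 8), (0, 9)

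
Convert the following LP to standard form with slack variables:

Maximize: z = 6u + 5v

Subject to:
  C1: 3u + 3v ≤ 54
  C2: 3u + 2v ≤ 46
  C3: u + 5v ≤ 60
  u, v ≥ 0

max z = 6u + 5v

s.t.
  3u + 3v + s1 = 54
  3u + 2v + s2 = 46
  u + 5v + s3 = 60
  u, v, s1, s2, s3 ≥ 0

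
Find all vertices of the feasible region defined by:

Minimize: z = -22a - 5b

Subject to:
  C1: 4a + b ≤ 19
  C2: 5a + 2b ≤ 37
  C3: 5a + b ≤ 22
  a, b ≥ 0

(0, 0), (4.4, 0), (3, 7), (0.3333, 17.67), (0, 18.5)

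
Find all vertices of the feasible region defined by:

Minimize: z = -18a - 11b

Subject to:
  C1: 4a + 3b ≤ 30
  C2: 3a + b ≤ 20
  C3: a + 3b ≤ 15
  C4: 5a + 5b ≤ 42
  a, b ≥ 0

(0, 0), (6.667, 0), (6, 2), (5, 3.333), (0, 5)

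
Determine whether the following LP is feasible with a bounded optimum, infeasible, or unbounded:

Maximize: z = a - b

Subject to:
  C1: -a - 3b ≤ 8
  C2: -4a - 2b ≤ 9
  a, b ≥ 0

Unbounded (objective can increase without bound)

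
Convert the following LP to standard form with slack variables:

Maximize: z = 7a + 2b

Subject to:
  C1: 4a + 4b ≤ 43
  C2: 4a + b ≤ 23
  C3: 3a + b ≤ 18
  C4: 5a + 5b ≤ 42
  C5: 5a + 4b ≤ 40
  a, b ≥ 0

max z = 7a + 2b

s.t.
  4a + 4b + s1 = 43
  4a + b + s2 = 23
  3a + b + s3 = 18
  5a + 5b + s4 = 42
  5a + 4b + s5 = 40
  a, b, s1, s2, s3, s4, s5 ≥ 0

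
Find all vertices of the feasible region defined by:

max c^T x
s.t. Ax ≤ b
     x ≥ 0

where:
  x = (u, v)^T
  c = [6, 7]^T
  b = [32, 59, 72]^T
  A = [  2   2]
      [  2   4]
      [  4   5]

(0, 0), (16, 0), (8, 8), (0, 14.4)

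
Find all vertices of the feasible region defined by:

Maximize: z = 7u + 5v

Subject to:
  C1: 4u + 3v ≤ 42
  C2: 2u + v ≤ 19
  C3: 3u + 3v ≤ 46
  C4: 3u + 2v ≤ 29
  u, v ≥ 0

(0, 0), (9.5, 0), (9, 1), (3, 10), (0, 14)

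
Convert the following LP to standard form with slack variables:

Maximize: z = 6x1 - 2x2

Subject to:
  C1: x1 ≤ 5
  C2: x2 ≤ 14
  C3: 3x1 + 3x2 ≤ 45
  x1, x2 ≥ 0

max z = 6x1 - 2x2

s.t.
  x1 + s1 = 5
  x2 + s2 = 14
  3x1 + 3x2 + s3 = 45
  x1, x2, s1, s2, s3 ≥ 0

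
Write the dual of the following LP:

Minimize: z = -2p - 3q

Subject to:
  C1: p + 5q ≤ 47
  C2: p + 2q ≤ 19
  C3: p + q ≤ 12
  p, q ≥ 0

Primal min cᵀx s.t. Ax ≤ b, x ≥ 0  →  Dual max −bᵀy s.t. Aᵀy ≥ −c, y ≥ 0.

Maximize: z = -47y1 - 19y2 - 12y3

Subject to:
  y1 + y2 + y3 ≥ 2
  5y1 + 2y2 + y3 ≥ 3
  y1, y2, y3 ≥ 0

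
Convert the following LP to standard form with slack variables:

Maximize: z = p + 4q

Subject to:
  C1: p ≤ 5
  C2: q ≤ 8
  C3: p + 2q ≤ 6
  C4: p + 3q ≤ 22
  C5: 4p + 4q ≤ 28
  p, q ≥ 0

max z = p + 4q

s.t.
  p + s1 = 5
  q + s2 = 8
  p + 2q + s3 = 6
  p + 3q + s4 = 22
  4p + 4q + s5 = 28
  p, q, s1, s2, s3, s4, s5 ≥ 0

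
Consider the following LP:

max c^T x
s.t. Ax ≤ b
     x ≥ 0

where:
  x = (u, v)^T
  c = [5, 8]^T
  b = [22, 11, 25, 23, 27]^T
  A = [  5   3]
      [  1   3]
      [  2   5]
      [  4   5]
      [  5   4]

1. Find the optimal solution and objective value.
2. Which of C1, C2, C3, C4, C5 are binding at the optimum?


1. u = 2, v = 3, z = 34
2. C2, C4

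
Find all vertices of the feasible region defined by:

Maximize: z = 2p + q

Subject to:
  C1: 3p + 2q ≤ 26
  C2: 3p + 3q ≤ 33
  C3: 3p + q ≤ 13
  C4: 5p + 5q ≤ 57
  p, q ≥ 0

(0, 0), (4.333, 0), (1, 10), (0, 11)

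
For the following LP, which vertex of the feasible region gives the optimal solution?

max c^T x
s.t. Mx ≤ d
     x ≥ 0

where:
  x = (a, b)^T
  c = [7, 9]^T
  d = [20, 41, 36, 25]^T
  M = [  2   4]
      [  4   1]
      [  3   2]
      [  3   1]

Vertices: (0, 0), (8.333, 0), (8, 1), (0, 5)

Evaluate the objective at each vertex of the feasible region:
  z(0, 0) = 0
  z(8.333, 0) = 58.33
  z(8, 1) = 65  ←
  z(0, 5) = 45
The maximum is at a = 8, b = 1.

(8, 1)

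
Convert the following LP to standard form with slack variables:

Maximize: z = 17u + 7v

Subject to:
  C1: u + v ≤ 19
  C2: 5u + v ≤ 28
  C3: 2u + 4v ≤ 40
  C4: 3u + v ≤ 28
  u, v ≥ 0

max z = 17u + 7v

s.t.
  u + v + s1 = 19
  5u + v + s2 = 28
  2u + 4v + s3 = 40
  3u + v + s4 = 28
  u, v, s1, s2, s3, s4 ≥ 0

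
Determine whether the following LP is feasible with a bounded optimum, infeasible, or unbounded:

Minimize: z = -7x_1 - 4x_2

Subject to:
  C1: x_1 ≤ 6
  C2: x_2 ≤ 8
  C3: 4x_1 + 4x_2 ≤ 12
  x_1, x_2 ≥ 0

Feasible with a bounded optimal solution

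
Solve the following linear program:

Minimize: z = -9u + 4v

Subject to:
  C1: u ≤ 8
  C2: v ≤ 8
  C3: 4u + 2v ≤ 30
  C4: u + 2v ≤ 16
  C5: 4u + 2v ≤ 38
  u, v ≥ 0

Evaluate the objective at each vertex of the feasible region:
  z(0, 0) = 0
  z(7.5, 0) = -67.5  ←
  z(4.667, 5.667) = -19.33
  z(0, 8) = 32
The minimum is at u = 7.5, v = 0.

u = 7.5, v = 0, z = -67.5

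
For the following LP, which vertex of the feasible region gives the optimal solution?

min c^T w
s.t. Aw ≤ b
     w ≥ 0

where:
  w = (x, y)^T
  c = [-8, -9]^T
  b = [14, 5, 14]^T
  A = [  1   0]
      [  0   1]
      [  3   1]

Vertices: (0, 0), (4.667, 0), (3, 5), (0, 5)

Evaluate the objective at each vertex of the feasible region:
  z(0, 0) = 0
  z(4.667, 0) = -37.33
  z(3, 5) = -69  ←
  z(0, 5) = -45
The minimum is at x = 3, y = 5.

(3, 5)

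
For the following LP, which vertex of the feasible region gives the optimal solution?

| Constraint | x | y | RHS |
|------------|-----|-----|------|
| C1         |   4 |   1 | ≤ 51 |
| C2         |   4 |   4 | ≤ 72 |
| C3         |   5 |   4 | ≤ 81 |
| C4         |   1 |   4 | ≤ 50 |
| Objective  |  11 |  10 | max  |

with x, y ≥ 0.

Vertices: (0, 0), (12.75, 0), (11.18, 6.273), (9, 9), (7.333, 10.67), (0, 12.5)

Evaluate the objective at each vertex of the feasible region:
  z(0, 0) = 0
  z(12.75, 0) = 140.2
  z(11.18, 6.273) = 185.7
  z(9, 9) = 189  ←
  z(7.333, 10.67) = 187.3
  z(0, 12.5) = 125
The maximum is at x = 9, y = 9.

(9, 9)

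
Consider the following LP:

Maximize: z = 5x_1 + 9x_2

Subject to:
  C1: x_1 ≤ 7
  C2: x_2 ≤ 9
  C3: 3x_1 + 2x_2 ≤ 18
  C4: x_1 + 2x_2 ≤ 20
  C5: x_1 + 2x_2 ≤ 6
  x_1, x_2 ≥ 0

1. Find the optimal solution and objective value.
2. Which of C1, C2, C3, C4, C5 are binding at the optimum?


1. x_1 = 6, x_2 = 0, z = 30
2. C3, C5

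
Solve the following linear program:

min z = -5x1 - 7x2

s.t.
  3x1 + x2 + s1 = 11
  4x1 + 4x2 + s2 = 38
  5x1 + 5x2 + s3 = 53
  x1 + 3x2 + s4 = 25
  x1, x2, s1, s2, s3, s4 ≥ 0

Evaluate the objective at each vertex of the feasible region:
  z(0, 0) = 0
  z(3.667, 0) = -18.33
  z(1, 8) = -61  ←
  z(0, 8.333) = -58.33
The minimum is at x1 = 1, x2 = 8.

x1 = 1, x2 = 8, z = -61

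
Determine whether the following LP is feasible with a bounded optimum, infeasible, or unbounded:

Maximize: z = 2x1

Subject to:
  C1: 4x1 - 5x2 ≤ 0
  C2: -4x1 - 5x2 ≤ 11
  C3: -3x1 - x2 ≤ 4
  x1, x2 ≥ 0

Unbounded (objective can increase without bound)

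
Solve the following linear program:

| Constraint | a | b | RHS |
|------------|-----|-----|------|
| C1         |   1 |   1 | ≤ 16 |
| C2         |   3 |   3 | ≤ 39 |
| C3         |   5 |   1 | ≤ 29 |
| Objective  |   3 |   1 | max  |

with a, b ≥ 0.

Evaluate the objective at each vertex of the feasible region:
  z(0, 0) = 0
  z(5.8, 0) = 17.4
  z(4, 9) = 21  ←
  z(0, 13) = 13
The maximum is at a = 4, b = 9.

a = 4, b = 9, z = 21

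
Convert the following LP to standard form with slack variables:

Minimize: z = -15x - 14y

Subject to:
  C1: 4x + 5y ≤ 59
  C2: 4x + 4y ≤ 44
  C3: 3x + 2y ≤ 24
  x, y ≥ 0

min z = -15x - 14y

s.t.
  4x + 5y + s1 = 59
  4x + 4y + s2 = 44
  3x + 2y + s3 = 24
  x, y, s1, s2, s3 ≥ 0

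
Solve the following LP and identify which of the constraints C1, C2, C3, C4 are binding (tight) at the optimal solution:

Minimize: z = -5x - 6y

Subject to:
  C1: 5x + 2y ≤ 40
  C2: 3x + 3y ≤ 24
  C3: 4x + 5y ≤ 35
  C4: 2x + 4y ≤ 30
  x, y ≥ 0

At x = 5, y = 3, compute slack b - a·x for each constraint:
  C1: 40 − 31 = 9  (slack)
  C2: 24 − 24 = 0  (binding)
  C3: 35 − 35 = 0  (binding)
  C4: 30 − 22 = 8  (slack)

Optimal: x = 5, y = 3
Binding: C2, C3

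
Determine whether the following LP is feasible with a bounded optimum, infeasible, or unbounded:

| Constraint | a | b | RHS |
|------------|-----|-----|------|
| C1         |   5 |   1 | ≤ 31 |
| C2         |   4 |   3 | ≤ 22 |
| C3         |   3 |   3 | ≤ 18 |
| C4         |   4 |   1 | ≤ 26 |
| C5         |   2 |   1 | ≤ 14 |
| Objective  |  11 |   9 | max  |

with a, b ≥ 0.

Feasible with a bounded optimal solution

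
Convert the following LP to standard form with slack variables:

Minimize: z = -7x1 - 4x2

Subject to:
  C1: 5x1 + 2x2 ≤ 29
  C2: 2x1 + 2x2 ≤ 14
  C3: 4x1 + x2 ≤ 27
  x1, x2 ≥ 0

min z = -7x1 - 4x2

s.t.
  5x1 + 2x2 + s1 = 29
  2x1 + 2x2 + s2 = 14
  4x1 + x2 + s3 = 27
  x1, x2, s1, s2, s3 ≥ 0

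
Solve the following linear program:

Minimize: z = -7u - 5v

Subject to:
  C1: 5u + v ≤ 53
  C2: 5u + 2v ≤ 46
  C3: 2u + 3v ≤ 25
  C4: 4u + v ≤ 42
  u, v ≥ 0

Evaluate the objective at each vertex of the feasible region:
  z(0, 0) = 0
  z(9.2, 0) = -64.4
  z(8, 3) = -71  ←
  z(0, 8.333) = -41.67
The minimum is at u = 8, v = 3.

u = 8, v = 3, z = -71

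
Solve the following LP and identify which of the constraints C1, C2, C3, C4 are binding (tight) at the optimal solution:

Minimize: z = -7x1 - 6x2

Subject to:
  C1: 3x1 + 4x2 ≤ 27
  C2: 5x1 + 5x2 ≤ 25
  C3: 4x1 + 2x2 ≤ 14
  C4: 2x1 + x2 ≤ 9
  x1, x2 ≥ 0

At x1 = 2, x2 = 3, compute slack b - a·x for each constraint:
  C1: 27 − 18 = 9  (slack)
  C2: 25 − 25 = 0  (binding)
  C3: 14 − 14 = 0  (binding)
  C4: 9 − 7 = 2  (slack)

Optimal: x1 = 2, x2 = 3
Binding: C2, C3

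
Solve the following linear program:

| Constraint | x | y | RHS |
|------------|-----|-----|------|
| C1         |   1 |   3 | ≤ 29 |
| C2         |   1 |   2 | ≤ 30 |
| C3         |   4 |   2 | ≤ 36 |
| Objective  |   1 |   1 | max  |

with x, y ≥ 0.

Evaluate the objective at each vertex of the feasible region:
  z(0, 0) = 0
  z(9, 0) = 9
  z(5, 8) = 13  ←
  z(0, 9.667) = 9.667
The maximum is at x = 5, y = 8.

x = 5, y = 8, z = 13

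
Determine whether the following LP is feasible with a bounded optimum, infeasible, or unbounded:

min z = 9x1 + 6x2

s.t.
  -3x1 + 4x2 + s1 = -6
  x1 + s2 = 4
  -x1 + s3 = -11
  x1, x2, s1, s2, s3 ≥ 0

Infeasible (no feasible solution exists)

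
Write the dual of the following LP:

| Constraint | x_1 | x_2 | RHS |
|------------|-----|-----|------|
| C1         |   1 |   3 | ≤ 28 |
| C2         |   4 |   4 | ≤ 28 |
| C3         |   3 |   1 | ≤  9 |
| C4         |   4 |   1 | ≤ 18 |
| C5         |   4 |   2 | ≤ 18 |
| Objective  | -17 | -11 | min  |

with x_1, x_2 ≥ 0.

Primal min cᵀx s.t. Ax ≤ b, x ≥ 0  →  Dual max −bᵀy s.t. Aᵀy ≥ −c, y ≥ 0.

Maximize: z = -28y1 - 28y2 - 9y3 - 18y4 - 18y5

Subject to:
  y1 + 4y2 + 3y3 + 4y4 + 4y5 ≥ 17
  3y1 + 4y2 + y3 + y4 + 2y5 ≥ 11
  y1, y2, y3, y4, y5 ≥ 0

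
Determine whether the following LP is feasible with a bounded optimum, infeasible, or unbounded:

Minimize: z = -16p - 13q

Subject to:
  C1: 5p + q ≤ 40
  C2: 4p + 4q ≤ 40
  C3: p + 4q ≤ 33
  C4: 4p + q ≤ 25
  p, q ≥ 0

Feasible with a bounded optimal solution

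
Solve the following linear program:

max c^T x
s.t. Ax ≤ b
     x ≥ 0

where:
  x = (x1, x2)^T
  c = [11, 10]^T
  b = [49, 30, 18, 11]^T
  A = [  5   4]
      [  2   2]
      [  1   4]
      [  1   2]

Evaluate the objective at each vertex of the feasible region:
  z(0, 0) = 0
  z(9.8, 0) = 107.8
  z(9, 1) = 109  ←
  z(4, 3.5) = 79
  z(0, 4.5) = 45
The maximum is at x1 = 9, x2 = 1.

x1 = 9, x2 = 1, z = 109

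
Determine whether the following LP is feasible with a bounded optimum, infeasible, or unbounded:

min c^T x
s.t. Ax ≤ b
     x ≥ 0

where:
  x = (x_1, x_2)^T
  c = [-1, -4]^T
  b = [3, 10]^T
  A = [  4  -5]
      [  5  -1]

Unbounded (objective can decrease without bound)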